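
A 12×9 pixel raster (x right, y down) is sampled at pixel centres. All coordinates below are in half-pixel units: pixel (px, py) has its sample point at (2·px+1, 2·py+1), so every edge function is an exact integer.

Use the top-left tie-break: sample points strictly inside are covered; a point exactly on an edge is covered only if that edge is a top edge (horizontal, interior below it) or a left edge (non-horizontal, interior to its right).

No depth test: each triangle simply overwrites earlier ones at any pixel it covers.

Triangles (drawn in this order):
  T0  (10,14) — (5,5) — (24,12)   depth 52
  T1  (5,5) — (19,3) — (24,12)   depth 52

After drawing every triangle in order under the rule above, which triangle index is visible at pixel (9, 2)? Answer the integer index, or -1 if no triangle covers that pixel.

T0:
  2·area = 136
  edge (10, 14)→(5, 5): d=(-5,-9) top-left  bias=+0
  edge (5, 5)→(24, 12): d=(19,7) right/bottom  bias=-1
  edge (24, 12)→(10, 14): d=(-14,2) right/bottom  bias=-1
    (2,2)@(5, 5): e=[0,0,136] → .  [on edge]
    (3,3)@(7, 7): e=[8,24,104] → X
    (4,3)@(9, 7): e=[26,10,100] → X
    (5,3)@(11, 7): e=[44,-4,96] → .
    (3,4)@(7, 9): e=[-2,62,76] → .
    (4,4)@(9, 9): e=[16,48,72] → X
    (5,4)@(11, 9): e=[34,34,68] → X
    (6,4)@(13, 9): e=[52,20,64] → X
    (7,4)@(15, 9): e=[70,6,60] → X
    (8,4)@(17, 9): e=[88,-8,56] → .
    (4,5)@(9, 11): e=[6,86,44] → X
    (8,5)@(17, 11): e=[78,30,28] → X
    (8,6)@(17, 13): e=[68,68,0] → .  [on edge]
    (1,7)@(3, 15): e=[-68,204,0] → .  [on edge]
  covered (16 px):
    . . . . . . . . . . . .
    . . . . . . . . . . . .
    . . . . . . . . . . . .
    . . . X X . . . . . . .
    . . . . X X X X . . . .
    . . . . X X X X X X X .
    . . . . . X X X . . . .
    . . . . . . . . . . . .
    . . . . . . . . . . . .
T1:
  2·area = 136
  edge (5, 5)→(19, 3): d=(14,-2) top-left  bias=+0
  edge (19, 3)→(24, 12): d=(5,9) right/bottom  bias=-1
  edge (24, 12)→(5, 5): d=(-19,-7) top-left  bias=+0
    (9,1)@(19, 3): e=[0,0,136] → .  [on edge]
    (2,2)@(5, 5): e=[0,136,0] → X  [on edge]
    (3,2)@(7, 5): e=[4,118,14] → X
    (4,2)@(9, 5): e=[8,100,28] → X
    (5,2)@(11, 5): e=[12,82,42] → X
    (6,2)@(13, 5): e=[16,64,56] → X
    (7,2)@(15, 5): e=[20,46,70] → X
    (8,2)@(17, 5): e=[24,28,84] → X
    (9,2)@(19, 5): e=[28,10,98] → X
    (10,2)@(21, 5): e=[32,-8,112] → .
    (2,3)@(5, 7): e=[28,146,-38] → .
    (3,3)@(7, 7): e=[32,128,-24] → .
  covered (18 px):
    . . . . . . . . . . . .
    . . . . . . . . . . . .
    . . X X X X X X X X . .
    . . . . . X X X X X X .
    . . . . . . . . X X X .
    . . . . . . . . . . . X
    . . . . . . . . . . . .
    . . . . . . . . . . . .
    . . . . . . . . . . . .

Z-buffer (winner per pixel, '.' = empty):
  . . . . . . . . . . . .
  . . . . . . . . . . . .
  . . 1 1 1 1 1 1 1 1 . .
  . . . 0 0 1 1 1 1 1 1 .
  . . . . 0 0 0 0 1 1 1 .
  . . . . 0 0 0 0 0 0 0 1
  . . . . . 0 0 0 . . . .
  . . . . . . . . . . . .
  . . . . . . . . . . . .

Final: 1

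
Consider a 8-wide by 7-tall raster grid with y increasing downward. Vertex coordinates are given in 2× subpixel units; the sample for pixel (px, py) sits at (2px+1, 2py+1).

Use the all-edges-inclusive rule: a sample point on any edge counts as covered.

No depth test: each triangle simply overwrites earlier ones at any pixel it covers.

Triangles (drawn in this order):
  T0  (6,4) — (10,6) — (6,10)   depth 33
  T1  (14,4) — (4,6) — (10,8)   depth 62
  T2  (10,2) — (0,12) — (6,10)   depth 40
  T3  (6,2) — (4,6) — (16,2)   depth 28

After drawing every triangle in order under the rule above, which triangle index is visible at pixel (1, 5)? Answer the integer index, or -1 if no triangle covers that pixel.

T0:
  2·area = 24
  edge (6, 4)→(10, 6): d=(4,2) inclusive
  edge (10, 6)→(6, 10): d=(-4,4) inclusive
  edge (6, 10)→(6, 4): d=(0,-6) inclusive
    (7,0)@(15, 1): e=[-30,0,54] → ·  [on edge]
    (6,1)@(13, 3): e=[-18,0,42] → ·  [on edge]
    (3,2)@(7, 5): e=[2,16,6] → █
    (4,2)@(9, 5): e=[-2,8,18] → ·
    (5,2)@(11, 5): e=[-6,0,30] → ·  [on edge]
    (3,3)@(7, 7): e=[10,8,6] → █
    (4,3)@(9, 7): e=[6,0,18] → █  [on edge]
    (5,3)@(11, 7): e=[2,-8,30] → ·
    (3,4)@(7, 9): e=[18,0,6] → █  [on edge]
    (4,4)@(9, 9): e=[14,-8,18] → ·
    (2,5)@(5, 11): e=[30,0,-6] → ·  [on edge]
    (3,5)@(7, 11): e=[26,-8,6] → ·
    (1,6)@(3, 13): e=[42,0,-18] → ·  [on edge]
  covered (4 px):
    · · · · · · · ·
    · · · · · · · ·
    · · · █ · · · ·
    · · · █ █ · · ·
    · · · █ · · · ·
    · · · · · · · ·
    · · · · · · · ·
T1:
  2·area = 32  (B↔C swapped to make it positive)
  edge (14, 4)→(10, 8): d=(-4,4) inclusive
  edge (10, 8)→(4, 6): d=(-6,-2) inclusive
  edge (4, 6)→(14, 4): d=(10,-2) inclusive
    (7,1)@(15, 3): e=[0,40,-8] → ·  [on edge]
    (0,2)@(1, 5): e=[48,0,-16] → ·  [on edge]
    (4,2)@(9, 5): e=[16,16,0] → █  [on edge]
    (5,2)@(11, 5): e=[8,20,4] → █
    (6,2)@(13, 5): e=[0,24,8] → █  [on edge]
    (7,2)@(15, 5): e=[-8,28,12] → ·
    (3,3)@(7, 7): e=[16,0,16] → █  [on edge]
    (5,3)@(11, 7): e=[0,8,24] → █  [on edge]
    (6,3)@(13, 7): e=[-8,12,28] → ·
    (3,4)@(7, 9): e=[8,-12,36] → ·
    (4,4)@(9, 9): e=[0,-8,40] → ·  [on edge]
    (5,4)@(11, 9): e=[-8,-4,44] → ·
    (6,4)@(13, 9): e=[-16,0,48] → ·  [on edge]
    (3,5)@(7, 11): e=[0,-24,56] → ·  [on edge]
    (2,6)@(5, 13): e=[0,-40,72] → ·  [on edge]
  covered (6 px):
    · · · · · · · ·
    · · · · · · · ·
    · · · · █ █ █ ·
    · · · █ █ █ · ·
    · · · · · · · ·
    · · · · · · · ·
    · · · · · · · ·
T2:
  2·area = 40  (B↔C swapped to make it positive)
  edge (10, 2)→(6, 10): d=(-4,8) inclusive
  edge (6, 10)→(0, 12): d=(-6,2) inclusive
  edge (0, 12)→(10, 2): d=(10,-10) inclusive
    (5,0)@(11, 1): e=[-4,44,0] → ·  [on edge]
    (4,1)@(9, 3): e=[4,36,0] → █  [on edge]
    (5,1)@(11, 3): e=[-12,32,20] → ·
    (3,2)@(7, 5): e=[12,28,0] → █  [on edge]
    (4,2)@(9, 5): e=[-4,24,20] → ·
    (2,3)@(5, 7): e=[20,20,0] → █  [on edge]
    (4,3)@(9, 7): e=[-12,12,40] → ·
    (7,3)@(15, 7): e=[-60,0,100] → ·  [on edge]
    (1,4)@(3, 9): e=[28,12,0] → █  [on edge]
    (3,4)@(7, 9): e=[-4,4,40] → ·
    (4,4)@(9, 9): e=[-20,0,60] → ·  [on edge]
    (0,5)@(1, 11): e=[36,4,0] → █  [on edge]
    (1,5)@(3, 11): e=[20,0,20] → █  [on edge]
  covered (8 px):
    · · · · · · · ·
    · · · · █ · · ·
    · · · █ · · · ·
    · · █ █ · · · ·
    · █ █ · · · · ·
    █ █ · · · · · ·
    · · · · · · · ·
T3:
  2·area = 40  (B↔C swapped to make it positive)
  edge (6, 2)→(16, 2): d=(10,0) inclusive
  edge (16, 2)→(4, 6): d=(-12,4) inclusive
  edge (4, 6)→(6, 2): d=(2,-4) inclusive
    (3,1)@(7, 3): e=[10,24,6] → █
    (4,1)@(9, 3): e=[10,16,14] → █
    (5,1)@(11, 3): e=[10,8,22] → █
    (6,1)@(13, 3): e=[10,0,30] → █  [on edge]
    (7,1)@(15, 3): e=[10,-8,38] → ·
    (2,2)@(5, 5): e=[30,8,2] → █
    (3,2)@(7, 5): e=[30,0,10] → █  [on edge]
    (4,2)@(9, 5): e=[30,-8,18] → ·
    (5,2)@(11, 5): e=[30,-16,26] → ·
    (6,2)@(13, 5): e=[30,-24,34] → ·
    (0,3)@(1, 7): e=[50,0,-10] → ·  [on edge]
    (2,3)@(5, 7): e=[50,-16,6] → ·
  covered (6 px):
    · · · · · · · ·
    · · · █ █ █ █ ·
    · · █ █ · · · ·
    · · · · · · · ·
    · · · · · · · ·
    · · · · · · · ·
    · · · · · · · ·

Z-buffer (winner per pixel, '.' = empty):
  . . . . . . . .
  . . . 3 3 3 3 .
  . . 3 3 1 1 1 .
  . . 2 2 1 1 . .
  . 2 2 0 . . . .
  2 2 . . . . . .
  . . . . . . . .

Answer: 2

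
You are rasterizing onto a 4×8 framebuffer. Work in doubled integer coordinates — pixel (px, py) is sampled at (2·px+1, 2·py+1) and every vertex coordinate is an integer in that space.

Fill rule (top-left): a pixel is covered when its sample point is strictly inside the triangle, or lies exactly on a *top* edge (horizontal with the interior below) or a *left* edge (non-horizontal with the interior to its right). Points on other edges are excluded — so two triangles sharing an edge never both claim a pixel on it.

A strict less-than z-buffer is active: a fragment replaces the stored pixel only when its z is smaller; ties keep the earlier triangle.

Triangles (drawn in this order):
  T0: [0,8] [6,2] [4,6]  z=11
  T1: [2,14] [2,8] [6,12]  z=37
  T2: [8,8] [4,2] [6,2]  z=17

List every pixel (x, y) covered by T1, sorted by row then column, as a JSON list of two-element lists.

T0:
  2·area = 12
  edge (0, 8)→(6, 2): d=(6,-6) top-left  bias=+0
  edge (6, 2)→(4, 6): d=(-2,4) right/bottom  bias=-1
  edge (4, 6)→(0, 8): d=(-4,2) right/bottom  bias=-1
    (3,0)@(7, 1): e=[0,-2,14] → ·  [on edge]
    (2,1)@(5, 3): e=[0,2,10] → #  [on edge]
    (3,1)@(7, 3): e=[12,-6,6] → ·
    (1,2)@(3, 5): e=[0,6,6] → #  [on edge]
    (2,2)@(5, 5): e=[12,-2,2] → ·
    (0,3)@(1, 7): e=[0,10,2] → #  [on edge]
    (1,3)@(3, 7): e=[12,2,-2] → ·
    (0,4)@(1, 9): e=[12,6,-6] → ·
  covered (3 px):
    · · · ·
    · · # ·
    · # · ·
    # · · ·
    · · · ·
    · · · ·
    · · · ·
    · · · ·
T1:
  2·area = 24
  edge (2, 14)→(2, 8): d=(0,-6) top-left  bias=+0
  edge (2, 8)→(6, 12): d=(4,4) right/bottom  bias=-1
  edge (6, 12)→(2, 14): d=(-4,2) right/bottom  bias=-1
    (0,3)@(1, 7): e=[-6,0,30] → ·  [on edge]
    (1,4)@(3, 9): e=[6,0,18] → ·  [on edge]
    (1,5)@(3, 11): e=[6,8,10] → #
    (2,5)@(5, 11): e=[18,0,6] → ·  [on edge]
    (1,6)@(3, 13): e=[6,16,2] → #
    (2,6)@(5, 13): e=[18,8,-2] → ·
    (3,6)@(7, 13): e=[30,0,-6] → ·  [on edge]
    (1,7)@(3, 15): e=[6,24,-6] → ·
  covered (2 px):
    · · · ·
    · · · ·
    · · · ·
    · · · ·
    · · · ·
    · # · ·
    · # · ·
    · · · ·
T2:
  2·area = 12
  edge (8, 8)→(4, 2): d=(-4,-6) top-left  bias=+0
  edge (4, 2)→(6, 2): d=(2,0) top-left  bias=+0
  edge (6, 2)→(8, 8): d=(2,6) right/bottom  bias=-1
    (2,1)@(5, 3): e=[2,2,8] → #
    (3,1)@(7, 3): e=[14,2,-4] → ·
    (2,2)@(5, 5): e=[-6,6,12] → ·
    (3,2)@(7, 5): e=[6,6,0] → ·  [on edge]
  covered (1 px):
    · · · ·
    · · # ·
    · · · ·
    · · · ·
    · · · ·
    · · · ·
    · · · ·
    · · · ·

Answer: [[1,5],[1,6]]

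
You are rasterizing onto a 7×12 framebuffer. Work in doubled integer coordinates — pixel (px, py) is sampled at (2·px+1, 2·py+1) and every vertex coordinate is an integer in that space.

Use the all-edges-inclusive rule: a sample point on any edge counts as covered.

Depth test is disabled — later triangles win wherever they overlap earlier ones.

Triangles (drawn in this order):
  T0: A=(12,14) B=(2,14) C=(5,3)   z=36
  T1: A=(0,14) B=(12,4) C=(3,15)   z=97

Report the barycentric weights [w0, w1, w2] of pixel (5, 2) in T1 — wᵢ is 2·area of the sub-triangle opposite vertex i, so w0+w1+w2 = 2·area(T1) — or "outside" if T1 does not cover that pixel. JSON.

T0:
  2·area = 110
  edge (12, 14)→(2, 14): d=(-10,0) inclusive
  edge (2, 14)→(5, 3): d=(3,-11) inclusive
  edge (5, 3)→(12, 14): d=(7,11) inclusive
    (2,1)@(5, 3): e=[110,0,0] → X  [on edge]
    (3,1)@(7, 3): e=[110,22,-22] → .
    (2,2)@(5, 5): e=[90,6,14] → X
    (3,2)@(7, 5): e=[90,28,-8] → .
    (2,3)@(5, 7): e=[70,12,28] → X
    (3,3)@(7, 7): e=[70,34,6] → X
    (4,3)@(9, 7): e=[70,56,-16] → .
    (2,4)@(5, 9): e=[50,18,42] → X
    (4,4)@(9, 9): e=[50,62,-2] → .
    (1,5)@(3, 11): e=[30,2,78] → X
    (4,5)@(9, 11): e=[30,68,12] → X
    (5,5)@(11, 11): e=[30,90,-10] → .
  covered (15 px):
    . . . . . . .
    . . X . . . .
    . . X . . . .
    . . X X . . .
    . . X X . . .
    . X X X X . .
    . X X X X X .
    . . . . . . .
    . . . . . . .
    . . . . . . .
    . . . . . . .
    . . . . . . .
T1:
  2·area = 42
  edge (0, 14)→(12, 4): d=(12,-10) inclusive
  edge (12, 4)→(3, 15): d=(-9,11) inclusive
  edge (3, 15)→(0, 14): d=(-3,-1) inclusive
    (5,2)@(11, 5): e=[2,2,38] → X
    (6,2)@(13, 5): e=[22,-20,40] → .
    (4,3)@(9, 7): e=[6,6,30] → X
    (5,3)@(11, 7): e=[26,-16,32] → .
    (3,4)@(7, 9): e=[10,10,22] → X
    (4,4)@(9, 9): e=[30,-12,24] → .
    (2,5)@(5, 11): e=[14,14,14] → X
    (3,5)@(7, 11): e=[34,-8,16] → .
    (1,6)@(3, 13): e=[18,18,6] → X
    (2,6)@(5, 13): e=[38,-4,8] → .
    (1,7)@(3, 15): e=[42,0,0] → X  [on edge]
    (2,7)@(5, 15): e=[62,-22,2] → .
    (4,8)@(9, 17): e=[126,-84,0] → .  [on edge]
  covered (6 px):
    . . . . . . .
    . . . . . . .
    . . . . . X .
    . . . . X . .
    . . . X . . .
    . . X . . . .
    . X . . . . .
    . X . . . . .
    . . . . . . .
    . . . . . . .
    . . . . . . .
    . . . . . . .

Final: [2,38,2]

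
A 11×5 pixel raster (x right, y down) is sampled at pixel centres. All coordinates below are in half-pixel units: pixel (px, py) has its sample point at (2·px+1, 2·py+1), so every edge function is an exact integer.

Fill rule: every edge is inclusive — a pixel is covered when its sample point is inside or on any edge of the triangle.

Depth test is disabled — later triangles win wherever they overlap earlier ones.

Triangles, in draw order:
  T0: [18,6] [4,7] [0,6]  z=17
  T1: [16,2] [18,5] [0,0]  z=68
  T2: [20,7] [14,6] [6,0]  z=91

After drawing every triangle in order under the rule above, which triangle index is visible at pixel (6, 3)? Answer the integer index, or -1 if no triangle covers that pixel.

T0:
  2·area = 18
  edge (18, 6)→(4, 7): d=(-14,1) inclusive
  edge (4, 7)→(0, 6): d=(-4,-1) inclusive
  edge (0, 6)→(18, 6): d=(18,0) inclusive
  covered (0 px):
    . . . . . . . . . . .
    . . . . . . . . . . .
    . . . . . . . . . . .
    . . . . . . . . . . .
    . . . . . . . . . . .
T1:
  2·area = 44
  edge (16, 2)→(18, 5): d=(2,3) inclusive
  edge (18, 5)→(0, 0): d=(-18,-5) inclusive
  edge (0, 0)→(16, 2): d=(16,2) inclusive
    (2,0)@(5, 1): e=[31,7,6] → X
    (3,0)@(7, 1): e=[25,17,2] → X
    (4,0)@(9, 1): e=[19,27,-2] → .
    (2,1)@(5, 3): e=[35,-29,38] → .
    (3,1)@(7, 3): e=[29,-19,34] → .
    (5,1)@(11, 3): e=[17,1,26] → X
    (6,1)@(13, 3): e=[11,11,22] → X
    (7,1)@(15, 3): e=[5,21,18] → X
    (8,1)@(17, 3): e=[-1,31,14] → .
    (5,2)@(11, 5): e=[21,-35,58] → .
    (6,2)@(13, 5): e=[15,-25,54] → .
    (7,2)@(15, 5): e=[9,-15,50] → .
  covered (5 px):
    . . X X . . . . . . .
    . . . . . X X X . . .
    . . . . . . . . . . .
    . . . . . . . . . . .
    . . . . . . . . . . .
T2:
  2·area = 28
  edge (20, 7)→(14, 6): d=(-6,-1) inclusive
  edge (14, 6)→(6, 0): d=(-8,-6) inclusive
  edge (6, 0)→(20, 7): d=(14,7) inclusive
    (5,1)@(11, 3): e=[15,6,7] → X
    (6,1)@(13, 3): e=[17,18,-7] → .
    (5,2)@(11, 5): e=[3,-10,35] → .
    (6,2)@(13, 5): e=[5,2,21] → X
    (7,2)@(15, 5): e=[7,14,7] → X
    (8,2)@(17, 5): e=[9,26,-7] → .
    (6,3)@(13, 7): e=[-7,-14,49] → .
    (7,3)@(15, 7): e=[-5,-2,35] → .
  covered (3 px):
    . . . . . . . . . . .
    . . . . . X . . . . .
    . . . . . . X X . . .
    . . . . . . . . . . .
    . . . . . . . . . . .

Z-buffer (winner per pixel, '.' = empty):
  . . 1 1 . . . . . . .
  . . . . . 2 1 1 . . .
  . . . . . . 2 2 . . .
  . . . . . . . . . . .
  . . . . . . . . . . .

Result: -1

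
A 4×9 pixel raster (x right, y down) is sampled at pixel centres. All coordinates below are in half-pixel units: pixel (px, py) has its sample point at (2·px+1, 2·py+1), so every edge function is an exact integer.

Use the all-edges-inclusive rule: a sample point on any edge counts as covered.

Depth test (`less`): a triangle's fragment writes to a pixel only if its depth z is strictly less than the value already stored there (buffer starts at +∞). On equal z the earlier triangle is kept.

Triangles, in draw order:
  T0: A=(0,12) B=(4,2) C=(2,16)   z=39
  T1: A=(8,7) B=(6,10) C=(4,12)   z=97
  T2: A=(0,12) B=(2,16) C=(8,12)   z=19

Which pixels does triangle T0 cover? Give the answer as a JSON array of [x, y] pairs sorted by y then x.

T0:
  2·area = 36
  edge (0, 12)→(4, 2): d=(4,-10) inclusive
  edge (4, 2)→(2, 16): d=(-2,14) inclusive
  edge (2, 16)→(0, 12): d=(-2,-4) inclusive
    (1,2)@(3, 5): e=[2,8,26] → #
    (2,2)@(5, 5): e=[22,-20,34] → ·
    (1,3)@(3, 7): e=[10,4,22] → #
    (2,3)@(5, 7): e=[30,-24,30] → ·
    (1,4)@(3, 9): e=[18,0,18] → #  [on edge]
    (2,4)@(5, 9): e=[38,-28,26] → ·
    (0,5)@(1, 11): e=[6,24,6] → #
    (1,5)@(3, 11): e=[26,-4,14] → ·
    (0,6)@(1, 13): e=[14,20,2] → #
    (1,6)@(3, 13): e=[34,-8,10] → ·
    (0,7)@(1, 15): e=[22,16,-2] → ·
  covered (5 px):
    · · · ·
    · · · ·
    · # · ·
    · # · ·
    · # · ·
    # · · ·
    # · · ·
    · · · ·
    · · · ·
T1:
  2·area = 2
  edge (8, 7)→(6, 10): d=(-2,3) inclusive
  edge (6, 10)→(4, 12): d=(-2,2) inclusive
  edge (4, 12)→(8, 7): d=(4,-5) inclusive
    (3,4)@(7, 9): e=[-1,0,3] → ·  [on edge]
    (2,5)@(5, 11): e=[1,0,1] → #  [on edge]
    (3,5)@(7, 11): e=[-5,-4,11] → ·
    (1,6)@(3, 13): e=[3,0,-1] → ·  [on edge]
    (2,6)@(5, 13): e=[-3,-4,9] → ·
    (0,7)@(1, 15): e=[5,0,-3] → ·  [on edge]
  covered (1 px):
    · · · ·
    · · · ·
    · · · ·
    · · · ·
    · · · ·
    · · # ·
    · · · ·
    · · · ·
    · · · ·
T2:
  2·area = 32  (B↔C swapped to make it positive)
  edge (0, 12)→(8, 12): d=(8,0) inclusive
  edge (8, 12)→(2, 16): d=(-6,4) inclusive
  edge (2, 16)→(0, 12): d=(-2,-4) inclusive
    (0,6)@(1, 13): e=[8,22,2] → #
    (1,6)@(3, 13): e=[8,14,10] → #
    (2,6)@(5, 13): e=[8,6,18] → #
    (3,6)@(7, 13): e=[8,-2,26] → ·
    (0,7)@(1, 15): e=[24,10,-2] → ·
    (1,7)@(3, 15): e=[24,2,6] → #
    (2,7)@(5, 15): e=[24,-6,14] → ·
    (1,8)@(3, 17): e=[40,-10,2] → ·
  covered (4 px):
    · · · ·
    · · · ·
    · · · ·
    · · · ·
    · · · ·
    · · · ·
    # # # ·
    · # · ·
    · · · ·

Answer: [[1,2],[1,3],[1,4],[0,5],[0,6]]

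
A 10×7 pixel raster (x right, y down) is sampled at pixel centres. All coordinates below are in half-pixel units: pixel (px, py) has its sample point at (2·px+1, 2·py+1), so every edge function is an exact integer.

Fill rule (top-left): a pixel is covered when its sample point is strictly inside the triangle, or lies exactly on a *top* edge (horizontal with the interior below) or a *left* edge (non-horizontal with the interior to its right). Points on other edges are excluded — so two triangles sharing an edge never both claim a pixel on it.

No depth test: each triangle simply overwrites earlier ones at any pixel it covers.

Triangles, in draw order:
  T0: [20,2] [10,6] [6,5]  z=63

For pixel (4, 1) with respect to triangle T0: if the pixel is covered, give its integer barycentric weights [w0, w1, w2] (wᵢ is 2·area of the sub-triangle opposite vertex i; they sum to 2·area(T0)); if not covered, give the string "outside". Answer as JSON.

T0:
  2·area = 26
  edge (20, 2)→(10, 6): d=(-10,4) right/bottom  bias=-1
  edge (10, 6)→(6, 5): d=(-4,-1) top-left  bias=+0
  edge (6, 5)→(20, 2): d=(14,-3) top-left  bias=+0
    (8,1)@(17, 3): e=[2,19,5] → █
    (9,1)@(19, 3): e=[-6,21,11] → ·
    (3,2)@(7, 5): e=[22,1,3] → █
    (4,2)@(9, 5): e=[14,3,9] → █
    (5,2)@(11, 5): e=[6,5,15] → █
    (6,2)@(13, 5): e=[-2,7,21] → ·
    (8,2)@(17, 5): e=[-18,11,33] → ·
    (3,3)@(7, 7): e=[2,-7,31] → ·
    (4,3)@(9, 7): e=[-6,-5,37] → ·
    (5,3)@(11, 7): e=[-14,-3,43] → ·
  covered (4 px):
    · · · · · · · · · ·
    · · · · · · · · █ ·
    · · · █ █ █ · · · ·
    · · · · · · · · · ·
    · · · · · · · · · ·
    · · · · · · · · · ·
    · · · · · · · · · ·

Answer: "outside"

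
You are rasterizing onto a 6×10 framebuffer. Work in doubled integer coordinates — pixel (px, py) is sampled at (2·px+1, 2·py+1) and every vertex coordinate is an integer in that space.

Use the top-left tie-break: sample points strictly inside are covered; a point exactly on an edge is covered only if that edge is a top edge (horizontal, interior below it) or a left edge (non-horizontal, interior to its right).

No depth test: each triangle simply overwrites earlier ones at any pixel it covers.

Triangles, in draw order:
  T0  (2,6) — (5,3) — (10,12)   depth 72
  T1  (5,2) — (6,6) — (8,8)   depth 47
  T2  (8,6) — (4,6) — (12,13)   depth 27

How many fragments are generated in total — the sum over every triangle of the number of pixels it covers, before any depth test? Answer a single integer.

T0:
  2·area = 42
  edge (2, 6)→(5, 3): d=(3,-3) top-left  bias=+0
  edge (5, 3)→(10, 12): d=(5,9) right/bottom  bias=-1
  edge (10, 12)→(2, 6): d=(-8,-6) top-left  bias=+0
    (3,0)@(7, 1): e=[0,-28,70] → .  [on edge]
    (2,1)@(5, 3): e=[0,0,42] → .  [on edge]
    (1,2)@(3, 5): e=[0,28,14] → X  [on edge]
    (2,2)@(5, 5): e=[6,10,26] → X
    (3,2)@(7, 5): e=[12,-8,38] → .
    (0,3)@(1, 7): e=[0,56,-14] → .  [on edge]
    (1,3)@(3, 7): e=[6,38,-2] → .
    (2,3)@(5, 7): e=[12,20,10] → X
    (3,3)@(7, 7): e=[18,2,22] → X
    (4,3)@(9, 7): e=[24,-16,34] → .
    (2,4)@(5, 9): e=[18,30,-6] → .
    (3,4)@(7, 9): e=[24,12,6] → X
  covered (6 px):
    . . . . . .
    . . . . . .
    . X X . . .
    . . X X . .
    . . . X . .
    . . . . X .
    . . . . . .
    . . . . . .
    . . . . . .
    . . . . . .
T1:
  2·area = 6  (B↔C swapped to make it positive)
  edge (5, 2)→(8, 8): d=(3,6) right/bottom  bias=-1
  edge (8, 8)→(6, 6): d=(-2,-2) top-left  bias=+0
  edge (6, 6)→(5, 2): d=(-1,-4) top-left  bias=+0
    (0,0)@(1, 1): e=[21,0,-15] → .  [on edge]
    (1,1)@(3, 3): e=[15,0,-9] → .  [on edge]
    (2,2)@(5, 5): e=[9,0,-3] → .  [on edge]
    (3,3)@(7, 7): e=[3,0,3] → X  [on edge]
    (4,3)@(9, 7): e=[-9,4,11] → .
    (3,4)@(7, 9): e=[9,-4,1] → .
    (4,4)@(9, 9): e=[-3,0,9] → .  [on edge]
    (5,5)@(11, 11): e=[-9,0,15] → .  [on edge]
  covered (1 px):
    . . . . . .
    . . . . . .
    . . . . . .
    . . . X . .
    . . . . . .
    . . . . . .
    . . . . . .
    . . . . . .
    . . . . . .
    . . . . . .
T2:
  2·area = 28  (B↔C swapped to make it positive)
  edge (8, 6)→(12, 13): d=(4,7) right/bottom  bias=-1
  edge (12, 13)→(4, 6): d=(-8,-7) top-left  bias=+0
  edge (4, 6)→(8, 6): d=(4,0) top-left  bias=+0
    (3,3)@(7, 7): e=[11,13,4] → X
    (4,3)@(9, 7): e=[-3,27,4] → .
    (3,4)@(7, 9): e=[19,-3,12] → .
    (4,4)@(9, 9): e=[5,11,12] → X
    (5,4)@(11, 9): e=[-9,25,12] → .
    (4,5)@(9, 11): e=[13,-5,20] → .
  covered (2 px):
    . . . . . .
    . . . . . .
    . . . . . .
    . . . X . .
    . . . . X .
    . . . . . .
    . . . . . .
    . . . . . .
    . . . . . .
    . . . . . .

Final: 9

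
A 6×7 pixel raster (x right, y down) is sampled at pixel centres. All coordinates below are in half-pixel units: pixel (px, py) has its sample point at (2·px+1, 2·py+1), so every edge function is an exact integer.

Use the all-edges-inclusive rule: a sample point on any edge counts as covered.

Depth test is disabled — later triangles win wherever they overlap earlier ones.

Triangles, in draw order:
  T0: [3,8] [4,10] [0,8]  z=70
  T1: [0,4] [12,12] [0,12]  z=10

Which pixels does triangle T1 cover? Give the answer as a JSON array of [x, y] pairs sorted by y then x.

T0:
  2·area = 6
  edge (3, 8)→(4, 10): d=(1,2) inclusive
  edge (4, 10)→(0, 8): d=(-4,-2) inclusive
  edge (0, 8)→(3, 8): d=(3,0) inclusive
    (1,4)@(3, 9): e=[1,2,3] → █
    (2,4)@(5, 9): e=[-3,6,3] → ·
    (1,5)@(3, 11): e=[3,-6,9] → ·
  covered (1 px):
    · · · · · ·
    · · · · · ·
    · · · · · ·
    · · · · · ·
    · █ · · · ·
    · · · · · ·
    · · · · · ·
T1:
  2·area = 96
  edge (0, 4)→(12, 12): d=(12,8) inclusive
  edge (12, 12)→(0, 12): d=(-12,0) inclusive
  edge (0, 12)→(0, 4): d=(0,-8) inclusive
    (0,2)@(1, 5): e=[4,84,8] → █
    (1,2)@(3, 5): e=[-12,84,24] → ·
    (0,3)@(1, 7): e=[28,60,8] → █
    (1,3)@(3, 7): e=[12,60,24] → █
    (2,3)@(5, 7): e=[-4,60,40] → ·
    (0,4)@(1, 9): e=[52,36,8] → █
    (2,4)@(5, 9): e=[20,36,40] → █
    (3,4)@(7, 9): e=[4,36,56] → █
    (4,4)@(9, 9): e=[-12,36,72] → ·
    (0,5)@(1, 11): e=[76,12,8] → █
    (4,5)@(9, 11): e=[12,12,72] → █
    (5,5)@(11, 11): e=[-4,12,88] → ·
  covered (12 px):
    · · · · · ·
    · · · · · ·
    █ · · · · ·
    █ █ · · · ·
    █ █ █ █ · ·
    █ █ █ █ █ ·
    · · · · · ·

Result: [[0,2],[0,3],[1,3],[0,4],[1,4],[2,4],[3,4],[0,5],[1,5],[2,5],[3,5],[4,5]]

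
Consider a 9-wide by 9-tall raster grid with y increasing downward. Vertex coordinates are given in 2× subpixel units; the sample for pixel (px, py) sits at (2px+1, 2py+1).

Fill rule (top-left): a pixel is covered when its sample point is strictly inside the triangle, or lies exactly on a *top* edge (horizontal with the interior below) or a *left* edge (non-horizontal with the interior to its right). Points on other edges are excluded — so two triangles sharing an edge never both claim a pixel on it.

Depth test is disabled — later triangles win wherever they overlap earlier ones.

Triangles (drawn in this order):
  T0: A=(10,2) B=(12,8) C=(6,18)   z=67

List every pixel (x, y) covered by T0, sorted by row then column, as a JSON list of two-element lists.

T0:
  2·area = 56
  edge (10, 2)→(12, 8): d=(2,6) right/bottom  bias=-1
  edge (12, 8)→(6, 18): d=(-6,10) right/bottom  bias=-1
  edge (6, 18)→(10, 2): d=(4,-16) top-left  bias=+0
    (7,1)@(15, 3): e=[-28,0,84] → ·  [on edge]
    (5,2)@(11, 5): e=[0,28,28] → ·  [on edge]
    (4,3)@(9, 7): e=[16,36,4] → █
    (5,3)@(11, 7): e=[4,16,36] → █
    (6,3)@(13, 7): e=[-8,-4,68] → ·
    (4,4)@(9, 9): e=[20,24,12] → █
    (6,4)@(13, 9): e=[-4,-16,76] → ·
    (4,5)@(9, 11): e=[24,12,20] → █
    (5,5)@(11, 11): e=[12,-8,52] → ·
    (6,5)@(13, 11): e=[0,-28,84] → ·  [on edge]
    (4,6)@(9, 13): e=[28,0,28] → ·  [on edge]
    (3,7)@(7, 15): e=[44,8,4] → █
    (7,8)@(15, 17): e=[0,-84,140] → ·  [on edge]
  covered (6 px):
    · · · · · · · · ·
    · · · · · · · · ·
    · · · · · · · · ·
    · · · · █ █ · · ·
    · · · · █ █ · · ·
    · · · · █ · · · ·
    · · · · · · · · ·
    · · · █ · · · · ·
    · · · · · · · · ·

Answer: [[4,3],[5,3],[4,4],[5,4],[4,5],[3,7]]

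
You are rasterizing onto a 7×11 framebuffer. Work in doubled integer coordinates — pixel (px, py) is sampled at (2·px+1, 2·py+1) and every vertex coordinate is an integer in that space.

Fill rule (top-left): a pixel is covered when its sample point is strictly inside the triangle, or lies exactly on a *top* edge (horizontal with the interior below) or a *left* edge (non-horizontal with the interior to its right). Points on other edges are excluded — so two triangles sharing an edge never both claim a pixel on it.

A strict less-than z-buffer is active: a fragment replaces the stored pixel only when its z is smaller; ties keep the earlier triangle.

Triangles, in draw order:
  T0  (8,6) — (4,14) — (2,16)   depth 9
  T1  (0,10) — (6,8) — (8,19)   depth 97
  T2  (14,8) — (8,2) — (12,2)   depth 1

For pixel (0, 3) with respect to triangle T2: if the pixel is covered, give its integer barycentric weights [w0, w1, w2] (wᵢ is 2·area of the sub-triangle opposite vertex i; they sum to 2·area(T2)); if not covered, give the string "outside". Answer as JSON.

T0:
  2·area = 8
  edge (8, 6)→(4, 14): d=(-4,8) right/bottom  bias=-1
  edge (4, 14)→(2, 16): d=(-2,2) right/bottom  bias=-1
  edge (2, 16)→(8, 6): d=(6,-10) top-left  bias=+0
    (5,0)@(11, 1): e=[-4,12,0] → .  [on edge]
    (6,2)@(13, 5): e=[-36,0,44] → .  [on edge]
    (5,3)@(11, 7): e=[-28,0,36] → .  [on edge]
    (4,4)@(9, 9): e=[-20,0,28] → .  [on edge]
    (2,5)@(5, 11): e=[4,4,0] → X  [on edge]
    (3,5)@(7, 11): e=[-12,0,20] → .  [on edge]
    (2,6)@(5, 13): e=[-4,0,12] → .  [on edge]
    (1,7)@(3, 15): e=[4,0,4] → .  [on edge]
    (0,8)@(1, 17): e=[12,0,-4] → .  [on edge]
  covered (1 px):
    . . . . . . .
    . . . . . . .
    . . . . . . .
    . . . . . . .
    . . . . . . .
    . . X . . . .
    . . . . . . .
    . . . . . . .
    . . . . . . .
    . . . . . . .
    . . . . . . .
T1:
  2·area = 70
  edge (0, 10)→(6, 8): d=(6,-2) top-left  bias=+0
  edge (6, 8)→(8, 19): d=(2,11) right/bottom  bias=-1
  edge (8, 19)→(0, 10): d=(-8,-9) top-left  bias=+0
    (4,3)@(9, 7): e=[0,-35,105] → .  [on edge]
    (1,4)@(3, 9): e=[0,35,35] → X  [on edge]
    (2,4)@(5, 9): e=[4,13,53] → X
    (3,4)@(7, 9): e=[8,-9,71] → .
    (0,5)@(1, 11): e=[8,61,1] → X
    (3,5)@(7, 11): e=[20,-5,55] → .
    (0,6)@(1, 13): e=[20,65,-15] → .
    (1,6)@(3, 13): e=[24,43,3] → X
    (3,6)@(7, 13): e=[32,-1,39] → .
    (1,7)@(3, 15): e=[36,47,-13] → .
    (2,7)@(5, 15): e=[40,25,5] → X
    (3,7)@(7, 15): e=[44,3,23] → X
  covered (10 px):
    . . . . . . .
    . . . . . . .
    . . . . . . .
    . . . . . . .
    . X X . . . .
    X X X . . . .
    . X X . . . .
    . . X X . . .
    . . . X . . .
    . . . . . . .
    . . . . . . .
T2:
  2·area = 24
  edge (14, 8)→(8, 2): d=(-6,-6) top-left  bias=+0
  edge (8, 2)→(12, 2): d=(4,0) top-left  bias=+0
  edge (12, 2)→(14, 8): d=(2,6) right/bottom  bias=-1
    (3,0)@(7, 1): e=[0,-4,28] → .  [on edge]
    (4,1)@(9, 3): e=[0,4,20] → X  [on edge]
    (5,1)@(11, 3): e=[12,4,8] → X
    (6,1)@(13, 3): e=[24,4,-4] → .
    (4,2)@(9, 5): e=[-12,12,24] → .
    (5,2)@(11, 5): e=[0,12,12] → X  [on edge]
    (6,2)@(13, 5): e=[12,12,0] → .  [on edge]
    (5,3)@(11, 7): e=[-12,20,16] → .
    (6,3)@(13, 7): e=[0,20,4] → X  [on edge]
    (6,4)@(13, 9): e=[-12,28,8] → .
  covered (4 px):
    . . . . . . .
    . . . . X X .
    . . . . . X .
    . . . . . . X
    . . . . . . .
    . . . . . . .
    . . . . . . .
    . . . . . . .
    . . . . . . .
    . . . . . . .
    . . . . . . .

Answer: "outside"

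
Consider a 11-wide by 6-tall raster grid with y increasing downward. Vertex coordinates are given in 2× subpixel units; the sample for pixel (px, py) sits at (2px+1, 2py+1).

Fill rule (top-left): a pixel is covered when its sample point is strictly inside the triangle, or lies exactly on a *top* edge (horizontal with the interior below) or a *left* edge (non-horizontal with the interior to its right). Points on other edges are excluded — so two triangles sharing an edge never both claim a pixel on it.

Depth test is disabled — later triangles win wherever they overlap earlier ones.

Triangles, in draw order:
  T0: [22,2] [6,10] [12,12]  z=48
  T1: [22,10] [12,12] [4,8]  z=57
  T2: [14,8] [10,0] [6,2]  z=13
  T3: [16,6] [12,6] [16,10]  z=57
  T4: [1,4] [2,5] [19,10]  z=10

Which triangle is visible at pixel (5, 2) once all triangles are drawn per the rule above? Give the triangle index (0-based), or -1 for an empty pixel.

T0:
  2·area = 80  (B↔C swapped to make it positive)
  edge (22, 2)→(12, 12): d=(-10,10) right/bottom  bias=-1
  edge (12, 12)→(6, 10): d=(-6,-2) top-left  bias=+0
  edge (6, 10)→(22, 2): d=(16,-8) top-left  bias=+0
    (10,1)@(21, 3): e=[0,72,8] → .  [on edge]
    (8,2)@(17, 5): e=[20,52,8] → X
    (9,2)@(19, 5): e=[0,56,24] → .  [on edge]
    (6,3)@(13, 7): e=[40,32,8] → X
    (7,3)@(15, 7): e=[20,36,24] → X
    (8,3)@(17, 7): e=[0,40,40] → .  [on edge]
    (1,4)@(3, 9): e=[120,0,-40] → .  [on edge]
    (4,4)@(9, 9): e=[60,12,8] → X
    (5,4)@(11, 9): e=[40,16,24] → X
    (7,4)@(15, 9): e=[0,24,56] → .  [on edge]
    (4,5)@(9, 11): e=[40,0,40] → X  [on edge]
    (6,5)@(13, 11): e=[0,8,72] → .  [on edge]
  covered (8 px):
    . . . . . . . . . . .
    . . . . . . . . . . .
    . . . . . . . . X . .
    . . . . . . X X . . .
    . . . . X X X . . . .
    . . . . X X . . . . .
T1:
  2·area = 56
  edge (22, 10)→(12, 12): d=(-10,2) right/bottom  bias=-1
  edge (12, 12)→(4, 8): d=(-8,-4) top-left  bias=+0
  edge (4, 8)→(22, 10): d=(18,2) right/bottom  bias=-1
    (3,4)@(7, 9): e=[40,4,12] → X
    (4,4)@(9, 9): e=[36,12,8] → X
    (5,4)@(11, 9): e=[32,20,4] → X
    (6,4)@(13, 9): e=[28,28,0] → .  [on edge]
    (3,5)@(7, 11): e=[20,-12,48] → .
    (4,5)@(9, 11): e=[16,-4,44] → .
    (5,5)@(11, 11): e=[12,4,40] → X
    (6,5)@(13, 11): e=[8,12,36] → X
    (7,5)@(15, 11): e=[4,20,32] → X
    (8,5)@(17, 11): e=[0,28,28] → .  [on edge]
  covered (6 px):
    . . . . . . . . . . .
    . . . . . . . . . . .
    . . . . . . . . . . .
    . . . . . . . . . . .
    . . . X X X . . . . .
    . . . . . X X X . . .
T2:
  2·area = 40  (B↔C swapped to make it positive)
  edge (14, 8)→(6, 2): d=(-8,-6) top-left  bias=+0
  edge (6, 2)→(10, 0): d=(4,-2) top-left  bias=+0
  edge (10, 0)→(14, 8): d=(4,8) right/bottom  bias=-1
    (4,0)@(9, 1): e=[26,2,12] → X
    (5,0)@(11, 1): e=[38,6,-4] → .
    (4,1)@(9, 3): e=[10,10,20] → X
    (5,1)@(11, 3): e=[22,14,4] → X
    (6,1)@(13, 3): e=[34,18,-12] → .
    (4,2)@(9, 5): e=[-6,18,28] → .
    (5,2)@(11, 5): e=[6,22,12] → X
    (6,2)@(13, 5): e=[18,26,-4] → .
    (5,3)@(11, 7): e=[-10,30,20] → .
    (6,3)@(13, 7): e=[2,34,4] → X
    (7,3)@(15, 7): e=[14,38,-12] → .
    (6,4)@(13, 9): e=[-14,42,12] → .
  covered (5 px):
    . . . . X . . . . . .
    . . . . X X . . . . .
    . . . . . X . . . . .
    . . . . . . X . . . .
    . . . . . . . . . . .
    . . . . . . . . . . .
T3:
  2·area = 16  (B↔C swapped to make it positive)
  edge (16, 6)→(16, 10): d=(0,4) right/bottom  bias=-1
  edge (16, 10)→(12, 6): d=(-4,-4) top-left  bias=+0
  edge (12, 6)→(16, 6): d=(4,0) top-left  bias=+0
    (3,0)@(7, 1): e=[36,0,-20] → .  [on edge]
    (4,1)@(9, 3): e=[28,0,-12] → .  [on edge]
    (5,2)@(11, 5): e=[20,0,-4] → .  [on edge]
    (6,3)@(13, 7): e=[12,0,4] → X  [on edge]
    (7,3)@(15, 7): e=[4,8,4] → X
    (8,3)@(17, 7): e=[-4,16,4] → .
    (6,4)@(13, 9): e=[12,-8,12] → .
    (7,4)@(15, 9): e=[4,0,12] → X  [on edge]
    (8,4)@(17, 9): e=[-4,8,12] → .
    (7,5)@(15, 11): e=[4,-8,20] → .
    (8,5)@(17, 11): e=[-4,0,20] → .  [on edge]
  covered (3 px):
    . . . . . . . . . . .
    . . . . . . . . . . .
    . . . . . . . . . . .
    . . . . . . X X . . .
    . . . . . . . X . . .
    . . . . . . . . . . .
T4:
  2·area = 12  (B↔C swapped to make it positive)
  edge (1, 4)→(19, 10): d=(18,6) right/bottom  bias=-1
  edge (19, 10)→(2, 5): d=(-17,-5) top-left  bias=+0
  edge (2, 5)→(1, 4): d=(-1,-1) top-left  bias=+0
    (1,2)@(3, 5): e=[6,5,1] → X
    (2,2)@(5, 5): e=[-6,15,3] → .
    (1,3)@(3, 7): e=[42,-29,-1] → .
    (4,3)@(9, 7): e=[6,1,5] → X
    (5,3)@(11, 7): e=[-6,11,7] → .
    (4,4)@(9, 9): e=[42,-33,3] → .
  covered (2 px):
    . . . . . . . . . . .
    . . . . . . . . . . .
    . X . . . . . . . . .
    . . . . X . . . . . .
    . . . . . . . . . . .
    . . . . . . . . . . .

Z-buffer (winner per pixel, '.' = empty):
  . . . . 2 . . . . . .
  . . . . 2 2 . . . . .
  . 4 . . . 2 . . 0 . .
  . . . . 4 . 3 3 . . .
  . . . 1 1 1 0 3 . . .
  . . . . 0 1 1 1 . . .

Final: 2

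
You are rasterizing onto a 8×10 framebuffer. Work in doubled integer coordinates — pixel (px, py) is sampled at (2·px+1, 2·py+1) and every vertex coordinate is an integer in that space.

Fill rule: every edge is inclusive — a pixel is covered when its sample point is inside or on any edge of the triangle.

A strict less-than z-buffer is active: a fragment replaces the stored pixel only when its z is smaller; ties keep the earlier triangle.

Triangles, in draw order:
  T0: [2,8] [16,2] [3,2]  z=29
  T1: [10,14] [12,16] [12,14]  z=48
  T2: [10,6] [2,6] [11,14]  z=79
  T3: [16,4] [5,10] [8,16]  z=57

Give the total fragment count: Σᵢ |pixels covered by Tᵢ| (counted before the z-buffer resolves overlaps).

T0:
  2·area = 78  (B↔C swapped to make it positive)
  edge (2, 8)→(3, 2): d=(1,-6) inclusive
  edge (3, 2)→(16, 2): d=(13,0) inclusive
  edge (16, 2)→(2, 8): d=(-14,6) inclusive
    (1,1)@(3, 3): e=[1,13,64] → #
    (2,1)@(5, 3): e=[13,13,52] → #
    (3,1)@(7, 3): e=[25,13,40] → #
    (4,1)@(9, 3): e=[37,13,28] → #
    (5,1)@(11, 3): e=[49,13,16] → #
    (6,1)@(13, 3): e=[61,13,4] → #
    (7,1)@(15, 3): e=[73,13,-8] → ·
    (1,2)@(3, 5): e=[3,39,36] → #
    (4,2)@(9, 5): e=[39,39,0] → #  [on edge]
    (5,2)@(11, 5): e=[51,39,-12] → ·
    (6,2)@(13, 5): e=[63,39,-24] → ·
    (1,3)@(3, 7): e=[5,65,8] → #
  covered (11 px):
    · · · · · · · ·
    · # # # # # # ·
    · # # # # · · ·
    · # · · · · · ·
    · · · · · · · ·
    · · · · · · · ·
    · · · · · · · ·
    · · · · · · · ·
    · · · · · · · ·
    · · · · · · · ·
T1:
  2·area = 4  (B↔C swapped to make it positive)
  edge (10, 14)→(12, 14): d=(2,0) inclusive
  edge (12, 14)→(12, 16): d=(0,2) inclusive
  edge (12, 16)→(10, 14): d=(-2,-2) inclusive
    (0,2)@(1, 5): e=[-18,22,0] → ·  [on edge]
    (1,3)@(3, 7): e=[-14,18,0] → ·  [on edge]
    (2,4)@(5, 9): e=[-10,14,0] → ·  [on edge]
    (3,5)@(7, 11): e=[-6,10,0] → ·  [on edge]
    (4,6)@(9, 13): e=[-2,6,0] → ·  [on edge]
    (5,7)@(11, 15): e=[2,2,0] → #  [on edge]
    (6,7)@(13, 15): e=[2,-2,4] → ·
    (5,8)@(11, 17): e=[6,2,-4] → ·
    (6,8)@(13, 17): e=[6,-2,0] → ·  [on edge]
    (7,9)@(15, 19): e=[10,-6,0] → ·  [on edge]
  covered (1 px):
    · · · · · · · ·
    · · · · · · · ·
    · · · · · · · ·
    · · · · · · · ·
    · · · · · · · ·
    · · · · · · · ·
    · · · · · · · ·
    · · · · · # · ·
    · · · · · · · ·
    · · · · · · · ·
T2:
  2·area = 64  (B↔C swapped to make it positive)
  edge (10, 6)→(11, 14): d=(1,8) inclusive
  edge (11, 14)→(2, 6): d=(-9,-8) inclusive
  edge (2, 6)→(10, 6): d=(8,0) inclusive
    (2,3)@(5, 7): e=[41,15,8] → #
    (3,3)@(7, 7): e=[25,31,8] → #
    (4,3)@(9, 7): e=[9,47,8] → #
    (5,3)@(11, 7): e=[-7,63,8] → ·
    (2,4)@(5, 9): e=[43,-3,24] → ·
    (3,4)@(7, 9): e=[27,13,24] → #
    (5,4)@(11, 9): e=[-5,45,24] → ·
    (3,5)@(7, 11): e=[29,-5,40] → ·
    (4,5)@(9, 11): e=[13,11,40] → #
    (5,5)@(11, 11): e=[-3,27,40] → ·
    (4,6)@(9, 13): e=[15,-7,56] → ·
  covered (6 px):
    · · · · · · · ·
    · · · · · · · ·
    · · · · · · · ·
    · · # # # · · ·
    · · · # # · · ·
    · · · · # · · ·
    · · · · · · · ·
    · · · · · · · ·
    · · · · · · · ·
    · · · · · · · ·
T3:
  2·area = 84  (B↔C swapped to make it positive)
  edge (16, 4)→(8, 16): d=(-8,12) inclusive
  edge (8, 16)→(5, 10): d=(-3,-6) inclusive
  edge (5, 10)→(16, 4): d=(11,-6) inclusive
    (7,2)@(15, 5): e=[4,75,5] → #
    (5,3)@(11, 7): e=[36,45,3] → #
    (6,3)@(13, 7): e=[12,57,15] → #
    (7,3)@(15, 7): e=[-12,69,27] → ·
    (3,4)@(7, 9): e=[68,15,1] → #
    (4,4)@(9, 9): e=[44,27,13] → #
    (6,4)@(13, 9): e=[-4,51,37] → ·
    (3,5)@(7, 11): e=[52,9,23] → #
    (6,5)@(13, 11): e=[-20,45,59] → ·
    (3,6)@(7, 13): e=[36,3,45] → #
    (5,6)@(11, 13): e=[-12,27,69] → ·
    (3,7)@(7, 15): e=[20,-3,67] → ·
  covered (11 px):
    · · · · · · · ·
    · · · · · · · ·
    · · · · · · · #
    · · · · · # # ·
    · · · # # # · ·
    · · · # # # · ·
    · · · # # · · ·
    · · · · · · · ·
    · · · · · · · ·
    · · · · · · · ·

Answer: 29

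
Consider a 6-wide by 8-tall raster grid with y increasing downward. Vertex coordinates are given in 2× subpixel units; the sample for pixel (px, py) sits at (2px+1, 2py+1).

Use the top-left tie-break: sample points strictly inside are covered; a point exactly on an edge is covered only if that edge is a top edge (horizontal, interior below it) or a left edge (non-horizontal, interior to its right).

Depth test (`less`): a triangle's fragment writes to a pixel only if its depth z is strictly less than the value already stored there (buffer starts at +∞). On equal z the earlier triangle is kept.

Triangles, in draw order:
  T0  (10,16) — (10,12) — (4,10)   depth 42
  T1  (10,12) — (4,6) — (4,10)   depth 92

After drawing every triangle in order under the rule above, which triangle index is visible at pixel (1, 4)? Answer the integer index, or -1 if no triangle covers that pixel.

T0:
  2·area = 24  (B↔C swapped to make it positive)
  edge (10, 16)→(4, 10): d=(-6,-6) top-left  bias=+0
  edge (4, 10)→(10, 12): d=(6,2) right/bottom  bias=-1
  edge (10, 12)→(10, 16): d=(0,4) right/bottom  bias=-1
    (0,3)@(1, 7): e=[0,-12,36] → .  [on edge]
    (0,4)@(1, 9): e=[-12,0,36] → .  [on edge]
    (1,4)@(3, 9): e=[0,-4,28] → .  [on edge]
    (2,5)@(5, 11): e=[0,4,20] → X  [on edge]
    (3,5)@(7, 11): e=[12,0,12] → .  [on edge]
    (2,6)@(5, 13): e=[-12,16,20] → .
    (3,6)@(7, 13): e=[0,12,12] → X  [on edge]
    (4,6)@(9, 13): e=[12,8,4] → X
    (5,6)@(11, 13): e=[24,4,-4] → .
    (3,7)@(7, 15): e=[-12,24,12] → .
    (4,7)@(9, 15): e=[0,20,4] → X  [on edge]
    (5,7)@(11, 15): e=[12,16,-4] → .
  covered (4 px):
    . . . . . .
    . . . . . .
    . . . . . .
    . . . . . .
    . . . . . .
    . . X . . .
    . . . X X .
    . . . . X .
T1:
  2·area = 24  (B↔C swapped to make it positive)
  edge (10, 12)→(4, 10): d=(-6,-2) top-left  bias=+0
  edge (4, 10)→(4, 6): d=(0,-4) top-left  bias=+0
  edge (4, 6)→(10, 12): d=(6,6) right/bottom  bias=-1
    (0,1)@(1, 3): e=[36,-12,0] → .  [on edge]
    (1,2)@(3, 5): e=[28,-4,0] → .  [on edge]
    (2,3)@(5, 7): e=[20,4,0] → .  [on edge]
    (0,4)@(1, 9): e=[0,-12,36] → .  [on edge]
    (2,4)@(5, 9): e=[8,4,12] → X
    (3,4)@(7, 9): e=[12,12,0] → .  [on edge]
    (2,5)@(5, 11): e=[-4,4,24] → .
    (3,5)@(7, 11): e=[0,12,12] → X  [on edge]
    (4,5)@(9, 11): e=[4,20,0] → .  [on edge]
    (3,6)@(7, 13): e=[-12,12,24] → .
    (5,6)@(11, 13): e=[-4,28,0] → .  [on edge]
  covered (2 px):
    . . . . . .
    . . . . . .
    . . . . . .
    . . . . . .
    . . X . . .
    . . . X . .
    . . . . . .
    . . . . . .

Z-buffer (winner per pixel, '.' = empty):
  . . . . . .
  . . . . . .
  . . . . . .
  . . . . . .
  . . 1 . . .
  . . 0 1 . .
  . . . 0 0 .
  . . . . 0 .

Result: -1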